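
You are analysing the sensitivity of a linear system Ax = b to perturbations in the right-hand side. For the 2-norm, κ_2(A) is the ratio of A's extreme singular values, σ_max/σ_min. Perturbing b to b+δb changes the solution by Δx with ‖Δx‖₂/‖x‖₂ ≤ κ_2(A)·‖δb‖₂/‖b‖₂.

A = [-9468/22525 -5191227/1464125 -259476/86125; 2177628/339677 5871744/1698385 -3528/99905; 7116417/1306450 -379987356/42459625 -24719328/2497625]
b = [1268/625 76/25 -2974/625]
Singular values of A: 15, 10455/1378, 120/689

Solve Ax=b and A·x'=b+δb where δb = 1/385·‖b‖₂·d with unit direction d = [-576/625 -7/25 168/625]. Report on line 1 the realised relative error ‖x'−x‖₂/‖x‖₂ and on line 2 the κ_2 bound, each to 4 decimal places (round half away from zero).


largest singular value 15, smallest 120/689
condition number: 15 ÷ (120/689) = 86.1250
worst-case relative error ≤ 86.1250 × 1/385 = 0.2237
solve Ax = b  →  x = [-7.3120 14.2701 -16.4471]
2-norm of b is 6.0000; of x, 22.9697
with δb = [-0.0144 -0.0044 0.0042], A·Δx = δb → ‖Δx‖ = 0.0895
relative error = 0.0039
tightness: 0.0039 against a bound of 0.2237 (unrounded ratio ≈ 0.0174)

0.0039
0.2237


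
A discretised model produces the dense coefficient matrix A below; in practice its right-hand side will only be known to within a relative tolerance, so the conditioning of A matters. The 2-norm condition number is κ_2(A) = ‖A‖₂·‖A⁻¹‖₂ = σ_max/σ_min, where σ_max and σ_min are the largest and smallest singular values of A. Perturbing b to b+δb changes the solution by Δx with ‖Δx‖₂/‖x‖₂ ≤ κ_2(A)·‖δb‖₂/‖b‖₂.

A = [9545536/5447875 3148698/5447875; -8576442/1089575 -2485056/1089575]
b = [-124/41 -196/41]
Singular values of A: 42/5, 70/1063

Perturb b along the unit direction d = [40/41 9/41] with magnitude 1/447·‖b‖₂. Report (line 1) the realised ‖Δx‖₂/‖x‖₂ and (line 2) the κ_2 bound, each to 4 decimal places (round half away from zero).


0.0032
0.2854

largest singular value 42/5, smallest 70/1063
κ = σ_max/σ_min = (42/5)/(70/1063) = 127.5600
κ_2(A)·‖δb‖/‖b‖ = 0.2854
solve Ax = b  →  x = [17.4651 -58.1798]
2-norm of b is 5.6569; of x, 60.7447
with δb = [0.0123 0.0028], A·Δx = δb → ‖Δx‖ = 0.1922
dividing the unrounded norms, ‖Δx‖/‖x‖ = 0.0032
realised/bound (from unrounded values) ≈ 0.0111


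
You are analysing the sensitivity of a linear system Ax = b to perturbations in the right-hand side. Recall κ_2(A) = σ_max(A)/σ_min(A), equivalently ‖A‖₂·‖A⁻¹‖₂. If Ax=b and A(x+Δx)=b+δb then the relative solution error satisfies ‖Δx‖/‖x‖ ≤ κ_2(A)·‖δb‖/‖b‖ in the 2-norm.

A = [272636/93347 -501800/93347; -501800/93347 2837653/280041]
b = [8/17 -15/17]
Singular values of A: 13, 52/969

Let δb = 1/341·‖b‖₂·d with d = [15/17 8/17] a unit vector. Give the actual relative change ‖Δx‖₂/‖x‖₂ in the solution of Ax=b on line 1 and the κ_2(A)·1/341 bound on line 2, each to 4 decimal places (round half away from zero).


from the listed singular values, σ₁ = 13, σ_n = 52/969
condition number: 13 ÷ (52/969) = 242.2500
κ_2(A)·‖δb‖/‖b‖ = 0.7104
solve Ax = b  →  x = [0.0362 -0.0679]
‖b‖ = 1.0000, ‖x‖ = 0.0769
re-solving with b+δb shifts x by Δx of norm 0.0546
realised ‖Δx‖/‖x‖ = 0.7104
tightness: 0.7104 against a bound of 0.7104; the bound is attained (ratio 1)

0.7104
0.7104


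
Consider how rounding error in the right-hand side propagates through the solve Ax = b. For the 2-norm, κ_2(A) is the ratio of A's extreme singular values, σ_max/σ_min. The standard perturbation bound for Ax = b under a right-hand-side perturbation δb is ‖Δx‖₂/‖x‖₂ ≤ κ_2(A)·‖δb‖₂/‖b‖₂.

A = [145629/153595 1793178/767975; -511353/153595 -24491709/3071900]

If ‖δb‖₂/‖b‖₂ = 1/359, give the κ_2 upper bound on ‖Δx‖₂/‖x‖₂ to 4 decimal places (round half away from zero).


1.0531

AᵀA = [869814450/72588997 8349823845/290355988; 8349823845/290355988 80158967037/1161423952]; tr = 7236615249/89340304, det = 4100625/89340304
solving λ² − 7236615249/89340304·λ + 4100625/89340304 = 0 gives λ = 81, 50625/89340304
so κ_2 = √(81 / (50625/89340304)) = 378.0800
worst-case relative error ≤ 378.0800 × 1/359 = 1.0531


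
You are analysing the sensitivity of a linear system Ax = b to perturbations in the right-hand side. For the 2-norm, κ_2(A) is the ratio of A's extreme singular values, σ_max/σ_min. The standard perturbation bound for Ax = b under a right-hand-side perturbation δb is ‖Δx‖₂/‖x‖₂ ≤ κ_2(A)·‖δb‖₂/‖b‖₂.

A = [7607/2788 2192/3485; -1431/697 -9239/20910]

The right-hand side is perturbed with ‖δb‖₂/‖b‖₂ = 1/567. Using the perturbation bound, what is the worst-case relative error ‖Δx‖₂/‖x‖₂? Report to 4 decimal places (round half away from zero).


0.2519

AᵀA = [90630625/7772944 2548855/971618; 2548855/971618 10333369/17489124]; tr = 509821/41616, det = 1225/166464
solving λ² − 509821/41616·λ + 1225/166464 = 0 gives λ = 49/4, 25/41616
σ_max=√(49/4)=(7/2), σ_min=√(25/41616)=(5/204) → κ = 142.8000
worst-case relative error ≤ 142.8000 × 1/567 = 0.2519


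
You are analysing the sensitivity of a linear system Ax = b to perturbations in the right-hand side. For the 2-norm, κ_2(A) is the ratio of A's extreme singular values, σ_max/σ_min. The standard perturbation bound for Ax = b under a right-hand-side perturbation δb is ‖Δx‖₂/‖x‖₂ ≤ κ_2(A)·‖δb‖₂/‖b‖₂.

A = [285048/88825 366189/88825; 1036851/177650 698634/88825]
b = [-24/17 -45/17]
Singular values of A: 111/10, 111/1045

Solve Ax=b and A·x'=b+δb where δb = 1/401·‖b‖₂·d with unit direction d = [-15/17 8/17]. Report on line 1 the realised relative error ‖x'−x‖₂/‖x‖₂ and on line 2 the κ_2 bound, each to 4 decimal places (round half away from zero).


from the listed singular values, σ₁ = 111/10, σ_n = 111/1045
condition number: (111/10) ÷ (111/1045) = 104.5000
κ_2(A)·‖δb‖/‖b‖ = 0.2606
solve Ax = b  →  x = [-0.1622 -0.2162]
‖b‖₂ = 3.0000 and ‖x‖₂ = 0.2703
re-solving with b+δb shifts x by Δx of norm 0.0704
realised ‖Δx‖/‖x‖ = 0.2606
realised/bound = 1 exactly: the bound is attained for this b and d

0.2606
0.2606


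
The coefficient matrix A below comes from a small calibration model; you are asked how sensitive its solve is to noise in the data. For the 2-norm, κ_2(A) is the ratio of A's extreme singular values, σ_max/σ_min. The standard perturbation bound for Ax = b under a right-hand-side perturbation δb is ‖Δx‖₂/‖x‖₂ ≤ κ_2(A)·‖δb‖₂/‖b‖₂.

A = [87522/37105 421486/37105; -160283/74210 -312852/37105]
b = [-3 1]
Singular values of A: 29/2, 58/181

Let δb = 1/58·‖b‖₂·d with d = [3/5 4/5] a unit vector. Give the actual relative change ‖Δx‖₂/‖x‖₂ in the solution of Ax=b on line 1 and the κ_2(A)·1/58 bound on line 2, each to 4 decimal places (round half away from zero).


0.0544
0.7802

from the listed singular values, σ₁ = 29/2, σ_n = 58/181
condition number: (29/2) ÷ (58/181) = 45.2500
perturbation bound = 45.2500·1/58 = 0.7802
solve Ax = b  →  x = [2.9992 -0.8869]
‖b‖₂ = 3.1623 and ‖x‖₂ = 3.1275
δb = ε·‖b‖·d = [0.0327 0.0436]; solving A·Δx = δb gives ‖Δx‖ = 0.1701
dividing the unrounded norms, ‖Δx‖/‖x‖ = 0.0544
realised/bound (from unrounded values) ≈ 0.0697


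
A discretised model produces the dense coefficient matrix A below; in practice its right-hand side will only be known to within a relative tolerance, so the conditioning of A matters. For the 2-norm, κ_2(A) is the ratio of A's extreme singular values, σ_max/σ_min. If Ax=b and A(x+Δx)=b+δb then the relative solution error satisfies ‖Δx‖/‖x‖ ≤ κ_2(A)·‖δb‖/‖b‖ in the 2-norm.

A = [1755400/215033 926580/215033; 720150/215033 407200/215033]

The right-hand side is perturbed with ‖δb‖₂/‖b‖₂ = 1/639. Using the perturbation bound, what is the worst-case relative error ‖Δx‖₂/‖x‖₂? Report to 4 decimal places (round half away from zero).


AᵀA = [21302042500/273604681 11359548000/273604681; 11359548000/273604681 6061315600/273604681]; tr = 94682900/946729, det = 1000000/946729
λ_max, λ_min = (94682900/946729 ± √8961064636410000/896295799441)/2 = 100, 10000/946729
κ = σ_max/σ_min = 10/(100/973) = 97.3000
worst-case relative error ≤ 97.3000 × 1/639 = 0.1523

0.1523


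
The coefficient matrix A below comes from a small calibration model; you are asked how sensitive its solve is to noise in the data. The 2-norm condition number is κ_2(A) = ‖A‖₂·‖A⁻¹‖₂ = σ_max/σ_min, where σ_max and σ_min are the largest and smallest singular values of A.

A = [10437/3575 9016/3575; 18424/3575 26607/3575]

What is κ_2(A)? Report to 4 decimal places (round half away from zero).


form AᵀA = [530621/15125 691488/15125; 691488/15125 933989/15125] with trace 292922/3025 and determinant 5764801/75625
char-poly roots: 2401/25 and 2401/3025
κ_2(A) = √(λ_max/λ_min) = √((2401/25) / (2401/3025)) = 11.0000

11.0000


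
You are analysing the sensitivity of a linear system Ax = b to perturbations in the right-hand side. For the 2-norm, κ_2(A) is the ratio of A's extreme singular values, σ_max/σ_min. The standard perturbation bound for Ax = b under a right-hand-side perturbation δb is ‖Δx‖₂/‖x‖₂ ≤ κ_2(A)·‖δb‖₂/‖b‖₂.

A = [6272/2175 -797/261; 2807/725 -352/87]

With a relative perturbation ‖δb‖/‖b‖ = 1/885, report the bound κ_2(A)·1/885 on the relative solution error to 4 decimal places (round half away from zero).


form AᵀA = [4410049/189225 -2778272/113535; -2778272/113535 1750345/68121] with trace 99226/2025 and determinant 49/2025
λ_max, λ_min = (99226/2025 ± √9845402176/4100625)/2 = 49, 1/2025
so κ_2 = √(49 / (1/2025)) = 315.0000
perturbation bound = 315.0000·1/885 = 0.3559

0.3559


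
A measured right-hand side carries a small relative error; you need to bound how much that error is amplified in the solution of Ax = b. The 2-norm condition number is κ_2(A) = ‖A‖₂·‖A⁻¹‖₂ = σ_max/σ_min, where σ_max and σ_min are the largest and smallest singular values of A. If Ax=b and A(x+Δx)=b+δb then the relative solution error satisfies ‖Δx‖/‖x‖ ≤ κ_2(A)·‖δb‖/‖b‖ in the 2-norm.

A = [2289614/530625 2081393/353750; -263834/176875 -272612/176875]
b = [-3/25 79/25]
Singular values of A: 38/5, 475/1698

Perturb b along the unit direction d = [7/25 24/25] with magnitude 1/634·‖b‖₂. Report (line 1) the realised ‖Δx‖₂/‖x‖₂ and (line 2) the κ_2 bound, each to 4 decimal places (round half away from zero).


from the listed singular values, σ₁ = 38/5, σ_n = 475/1698
condition number: (38/5) ÷ (475/1698) = 27.1680
worst-case relative error ≤ 27.1680 × 1/634 = 0.0429
solve Ax = b  →  x = [-8.6583 6.3293]
‖b‖ = 3.1623, ‖x‖ = 10.7250
δb = ε·‖b‖·d = [0.0014 0.0048]; solving A·Δx = δb gives ‖Δx‖ = 0.0178
relative error = 0.0017
tightness: 0.0017 against a bound of 0.0429 (unrounded ratio ≈ 0.0388)

0.0017
0.0429


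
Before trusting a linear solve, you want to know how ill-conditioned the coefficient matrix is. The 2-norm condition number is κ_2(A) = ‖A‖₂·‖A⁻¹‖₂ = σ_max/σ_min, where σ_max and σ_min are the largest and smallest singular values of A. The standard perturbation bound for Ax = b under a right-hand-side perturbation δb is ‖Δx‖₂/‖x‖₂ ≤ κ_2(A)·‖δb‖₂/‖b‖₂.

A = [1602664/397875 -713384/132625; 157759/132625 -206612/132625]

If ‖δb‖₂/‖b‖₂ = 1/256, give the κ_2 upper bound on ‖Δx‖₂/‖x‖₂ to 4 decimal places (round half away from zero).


1.5542

M = AᵀA = [178721473/10131489 -79430372/3377163; -79430372/3377163 35302736/1125721]. tr(M)=496446097/10131489, det(M)=153664/10131489
char-poly roots: 49 and 3136/10131489
σ_max=√49=7, σ_min=√(3136/10131489)=(56/3183) → κ = 397.8750
worst-case relative error ≤ 397.8750 × 1/256 = 1.5542


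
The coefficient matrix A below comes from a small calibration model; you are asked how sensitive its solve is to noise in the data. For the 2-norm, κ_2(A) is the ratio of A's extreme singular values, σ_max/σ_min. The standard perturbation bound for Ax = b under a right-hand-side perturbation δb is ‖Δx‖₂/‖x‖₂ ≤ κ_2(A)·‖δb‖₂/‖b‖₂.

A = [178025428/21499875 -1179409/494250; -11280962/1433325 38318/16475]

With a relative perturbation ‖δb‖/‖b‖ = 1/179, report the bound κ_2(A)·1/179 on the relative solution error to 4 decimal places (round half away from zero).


M = AᵀA = [71731957591924/549636890625 -6973854273694/183212296875; -6973854273694/183212296875 2712447800881/244283062500]. tr(M)=498143776921/3517676100, det(M)=200533921/879419025
solving λ² − 498143776921/3517676100·λ + 200533921/879419025 = 0 gives λ = 14161/100, 56644/35176761
κ = σ_max/σ_min = (119/10)/(238/5931) = 296.5500
worst-case relative error ≤ 296.5500 × 1/179 = 1.6567

1.6567


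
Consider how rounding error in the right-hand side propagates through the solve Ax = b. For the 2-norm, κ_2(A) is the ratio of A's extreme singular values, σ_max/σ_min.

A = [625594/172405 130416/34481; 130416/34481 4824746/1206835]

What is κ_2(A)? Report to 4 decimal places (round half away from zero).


287.0000

M = AᵀA = [970958596/35343025 1427272704/49480235; 1427272704/49480235 52453486276/1731808225]. tr(M)=23788456/411845, det(M)=2085136/51480625
solving λ² − 23788456/411845·λ + 2085136/51480625 = 0 gives λ = 1444/25, 1444/2059225
κ = σ_max/σ_min = (38/5)/(38/1435) = 287.0000


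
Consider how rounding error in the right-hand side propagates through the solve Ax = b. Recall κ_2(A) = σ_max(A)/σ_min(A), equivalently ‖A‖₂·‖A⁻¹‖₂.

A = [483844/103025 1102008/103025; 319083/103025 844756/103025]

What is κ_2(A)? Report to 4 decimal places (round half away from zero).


form AᵀA = [1033596853/32658925 98799660/1306357; 98799660/1306357 5932413328/32658925] with trace 535846937/2512225 and determinant 1817487424/62805625
eigenvalues of AᵀA: λ = (tr ± √(tr²−4·det))/2 = 5329/25, 341056/2512225
κ_2(A) = √(λ_max/λ_min) = √((5329/25) / (341056/2512225)) = 39.6250

39.6250


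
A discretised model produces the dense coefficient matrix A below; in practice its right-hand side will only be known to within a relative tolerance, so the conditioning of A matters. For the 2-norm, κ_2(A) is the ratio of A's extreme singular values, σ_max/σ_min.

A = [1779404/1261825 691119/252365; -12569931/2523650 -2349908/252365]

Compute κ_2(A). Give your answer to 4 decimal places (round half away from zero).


form AᵀA = [273069247561/10190094916 127990964970/2547523729; 127990964970/2547523729 239988523225/2547523729] with trace 4266516749/35259844 and determinant 9150625/35259844
char-poly roots: 121 and 75625/35259844
κ_2(A) = √(λ_max/λ_min) = √(121 / (75625/35259844)) = 237.5200

237.5200


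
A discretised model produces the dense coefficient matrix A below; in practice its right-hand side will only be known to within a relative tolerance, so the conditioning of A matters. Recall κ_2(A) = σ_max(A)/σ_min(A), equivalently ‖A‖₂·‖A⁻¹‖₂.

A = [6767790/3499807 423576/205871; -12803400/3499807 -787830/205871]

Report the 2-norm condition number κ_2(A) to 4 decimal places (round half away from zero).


M = AᵀA = [725709456900/42382868641 761975061120/42382868641; 761975061120/42382868641 800092736676/42382868641]. tr(M)=1814271336/50395801, det(M)=810000/50395801
char-poly roots: 36 and 22500/50395801
σ_max=√36=6, σ_min=√(22500/50395801)=(150/7099) → κ = 283.9600

283.9600


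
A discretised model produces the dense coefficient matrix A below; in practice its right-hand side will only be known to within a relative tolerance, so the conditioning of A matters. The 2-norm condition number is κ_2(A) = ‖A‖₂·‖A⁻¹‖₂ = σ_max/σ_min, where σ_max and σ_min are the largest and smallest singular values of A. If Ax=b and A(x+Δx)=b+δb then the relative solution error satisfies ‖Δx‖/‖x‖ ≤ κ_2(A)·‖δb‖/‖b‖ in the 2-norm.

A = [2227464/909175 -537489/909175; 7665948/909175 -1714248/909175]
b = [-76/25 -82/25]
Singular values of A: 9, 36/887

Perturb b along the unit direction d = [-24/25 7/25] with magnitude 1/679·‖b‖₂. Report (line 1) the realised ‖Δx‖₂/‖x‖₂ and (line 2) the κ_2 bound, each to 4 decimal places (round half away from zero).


0.0033
0.3266

σ_max = 9, σ_min = 36/887
κ_2(A) = 9 / (36/887) = 221.7500
bound on ‖Δx‖/‖x‖: κ·ε = 221.7500·1/679 = 0.3266
solve Ax = b  →  x = [10.3835 48.1734]
2-norm of b is 4.4721; of x, 49.2798
Δx = A⁻¹·δb where δb = 1/679·4.4721·d; ‖Δx‖ = 0.1623
dividing the unrounded norms, ‖Δx‖/‖x‖ = 0.0033
so the bound overstates the realised error by a factor of ≈ 99.1736 (computed from the unrounded values)


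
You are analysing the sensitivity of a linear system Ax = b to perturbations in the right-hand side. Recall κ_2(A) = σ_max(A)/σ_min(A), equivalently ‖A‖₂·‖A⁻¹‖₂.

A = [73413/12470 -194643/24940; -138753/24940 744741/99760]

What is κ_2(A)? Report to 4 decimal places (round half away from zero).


M = AᵀA = [9705177/147920 -51759729/591680; -51759729/591680 276055533/2366720]. tr(M)=86267673/473344, det(M)=531441/1893376
λ_max, λ_min = (86267673/473344 ± √7441859850426225/224054542336)/2 = 729/4, 729/473344
κ = σ_max/σ_min = (27/2)/(27/688) = 344.0000

344.0000


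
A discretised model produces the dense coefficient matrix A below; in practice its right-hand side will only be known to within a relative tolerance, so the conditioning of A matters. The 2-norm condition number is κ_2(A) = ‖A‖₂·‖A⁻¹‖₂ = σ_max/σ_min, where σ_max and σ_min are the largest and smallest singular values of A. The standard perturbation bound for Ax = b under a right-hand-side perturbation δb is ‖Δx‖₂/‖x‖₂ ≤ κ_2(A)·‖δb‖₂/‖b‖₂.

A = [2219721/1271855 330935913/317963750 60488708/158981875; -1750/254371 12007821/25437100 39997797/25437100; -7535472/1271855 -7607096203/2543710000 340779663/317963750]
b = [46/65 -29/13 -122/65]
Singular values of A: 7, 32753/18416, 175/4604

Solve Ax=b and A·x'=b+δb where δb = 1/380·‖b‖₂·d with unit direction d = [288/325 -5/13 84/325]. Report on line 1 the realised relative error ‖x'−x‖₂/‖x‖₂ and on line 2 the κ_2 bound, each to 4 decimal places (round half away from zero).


0.0079
0.4846

from the listed singular values, σ₁ = 7, σ_n = 175/4604
κ_2(A) = 7 / (175/4604) = 184.1600
κ_2(A)·‖δb‖/‖b‖ = 0.4846
solve Ax = b  →  x = [12.6326 -22.4707 5.3826]
‖b‖₂ = 3.0000 and ‖x‖₂ = 26.3341
Δx = A⁻¹·δb where δb = 1/380·3.0000·d; ‖Δx‖ = 0.2077
realised ‖Δx‖/‖x‖ = 0.0079
realised/bound (from unrounded values) ≈ 0.0163


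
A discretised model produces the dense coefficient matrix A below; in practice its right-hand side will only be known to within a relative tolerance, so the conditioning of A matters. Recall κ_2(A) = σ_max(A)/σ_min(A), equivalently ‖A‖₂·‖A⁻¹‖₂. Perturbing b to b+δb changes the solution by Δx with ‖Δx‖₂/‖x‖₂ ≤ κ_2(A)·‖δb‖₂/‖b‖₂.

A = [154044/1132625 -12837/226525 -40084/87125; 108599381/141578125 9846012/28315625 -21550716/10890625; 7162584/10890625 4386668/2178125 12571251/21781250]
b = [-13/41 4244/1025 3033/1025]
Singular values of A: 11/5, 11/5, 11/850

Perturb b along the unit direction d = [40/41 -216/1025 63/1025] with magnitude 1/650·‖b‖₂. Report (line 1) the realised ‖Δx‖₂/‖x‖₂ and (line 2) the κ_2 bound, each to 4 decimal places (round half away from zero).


from the listed singular values, σ₁ = 11/5, σ_n = 11/850
κ_2(A) = (11/5) / (11/850) = 170.0000
worst-case relative error ≤ 170.0000 × 1/650 = 0.2615
solve Ax = b  →  x = [-67.4238 30.0629 -22.9455]
‖b‖ = 5.0990, ‖x‖ = 77.3061
δb = ε·‖b‖·d = [0.0077 -0.0017 0.0005]; solving A·Δx = δb gives ‖Δx‖ = 0.6062
relative error = 0.0078
realised/bound (from unrounded values) ≈ 0.0300

0.0078
0.2615


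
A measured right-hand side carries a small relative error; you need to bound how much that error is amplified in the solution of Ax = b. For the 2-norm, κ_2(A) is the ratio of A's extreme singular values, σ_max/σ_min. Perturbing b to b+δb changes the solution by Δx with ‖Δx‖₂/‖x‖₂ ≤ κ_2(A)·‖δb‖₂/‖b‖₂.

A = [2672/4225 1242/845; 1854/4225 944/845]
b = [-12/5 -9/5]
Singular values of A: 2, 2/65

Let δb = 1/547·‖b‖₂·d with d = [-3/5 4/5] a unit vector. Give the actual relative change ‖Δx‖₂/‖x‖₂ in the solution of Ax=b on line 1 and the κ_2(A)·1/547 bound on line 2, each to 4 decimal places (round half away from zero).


0.1188
0.1188

from the listed singular values, σ₁ = 2, σ_n = 2/65
κ_2(A) = 2 / (2/65) = 65.0000
worst-case relative error ≤ 65.0000 × 1/547 = 0.1188
solve Ax = b  →  x = [-0.5769 -1.3846]
‖b‖₂ = 3.0000 and ‖x‖₂ = 1.5000
δb = ε·‖b‖·d = [-0.0033 0.0044]; solving A·Δx = δb gives ‖Δx‖ = 0.1782
dividing the unrounded norms, ‖Δx‖/‖x‖ = 0.1188
tightness: 0.1188 against a bound of 0.1188; the bound is attained (ratio 1)


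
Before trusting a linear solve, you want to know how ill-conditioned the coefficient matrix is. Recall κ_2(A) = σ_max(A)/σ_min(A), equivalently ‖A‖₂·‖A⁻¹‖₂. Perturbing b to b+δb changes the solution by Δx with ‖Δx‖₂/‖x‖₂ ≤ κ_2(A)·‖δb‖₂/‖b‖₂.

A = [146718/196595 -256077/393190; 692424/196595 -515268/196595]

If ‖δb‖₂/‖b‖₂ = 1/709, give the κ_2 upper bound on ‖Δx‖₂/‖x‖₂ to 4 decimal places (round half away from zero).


form AᵀA = [11920932/919681 -8936811/919681; -8936811/919681 26831169/3678724] with trace 74514897/3678724 and determinant 104976/919681
λ_max, λ_min = (74514897/3678724 ± √5546291031230625/13533010268176)/2 = 81/4, 5184/919681
κ_2(A) = √(λ_max/λ_min) = √((81/4) / (5184/919681)) = 59.9375
perturbation bound = 59.9375·1/709 = 0.0845

0.0845


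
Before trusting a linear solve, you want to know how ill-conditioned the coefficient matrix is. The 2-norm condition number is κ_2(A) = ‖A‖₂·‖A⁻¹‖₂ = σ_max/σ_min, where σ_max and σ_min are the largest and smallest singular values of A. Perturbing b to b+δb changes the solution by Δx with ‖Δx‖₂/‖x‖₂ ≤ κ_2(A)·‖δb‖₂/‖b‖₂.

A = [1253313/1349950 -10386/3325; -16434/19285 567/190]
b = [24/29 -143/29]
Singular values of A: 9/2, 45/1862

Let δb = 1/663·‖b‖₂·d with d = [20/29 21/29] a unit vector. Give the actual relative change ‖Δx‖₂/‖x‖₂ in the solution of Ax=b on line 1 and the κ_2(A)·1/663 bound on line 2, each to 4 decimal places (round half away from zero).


0.0025
0.2808

σ_max = 9/2, σ_min = 45/1862
κ_2(A) = (9/2) / (45/1862) = 186.2000
bound on ‖Δx‖/‖x‖: κ·ε = 186.2000·1/663 = 0.2808
solve Ax = b  →  x = [-118.9191 -35.6107]
‖b‖ = 5.0000, ‖x‖ = 124.1365
Δx = A⁻¹·δb where δb = 1/663·5.0000·d; ‖Δx‖ = 0.3120
relative error = 0.0025
tightness: 0.0025 against a bound of 0.2808 (unrounded ratio ≈ 0.0090)


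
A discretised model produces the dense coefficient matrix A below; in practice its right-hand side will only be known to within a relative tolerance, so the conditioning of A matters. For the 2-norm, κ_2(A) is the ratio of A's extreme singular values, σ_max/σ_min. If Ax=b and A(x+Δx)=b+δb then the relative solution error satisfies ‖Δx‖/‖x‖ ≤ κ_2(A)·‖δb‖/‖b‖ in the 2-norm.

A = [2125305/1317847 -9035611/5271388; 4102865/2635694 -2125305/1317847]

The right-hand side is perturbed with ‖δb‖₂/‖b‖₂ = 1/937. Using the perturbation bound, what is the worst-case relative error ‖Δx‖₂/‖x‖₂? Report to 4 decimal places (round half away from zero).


AᵀA = [41499627325/8260264996 -43570877805/8260264996; -43570877805/8260264996 183011899681/33041059984]; tr = 414994541/39287824, det = 714025/157151296
solving λ² − 414994541/39287824·λ + 714025/157151296 = 0 gives λ = 169/16, 4225/9821956
κ = σ_max/σ_min = (13/4)/(65/3134) = 156.7000
κ_2(A)·‖δb‖/‖b‖ = 0.1672

0.1672


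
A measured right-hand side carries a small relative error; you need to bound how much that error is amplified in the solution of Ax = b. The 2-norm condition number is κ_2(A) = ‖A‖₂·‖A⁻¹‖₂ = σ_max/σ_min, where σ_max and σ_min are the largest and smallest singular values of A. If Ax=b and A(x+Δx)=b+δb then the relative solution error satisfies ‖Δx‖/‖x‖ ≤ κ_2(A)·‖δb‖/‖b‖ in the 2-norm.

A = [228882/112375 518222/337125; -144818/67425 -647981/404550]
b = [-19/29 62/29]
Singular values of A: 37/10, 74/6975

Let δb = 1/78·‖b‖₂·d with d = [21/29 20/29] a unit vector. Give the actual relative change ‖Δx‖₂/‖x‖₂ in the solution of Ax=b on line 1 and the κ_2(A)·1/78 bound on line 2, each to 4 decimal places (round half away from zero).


0.0287
4.4712

largest singular value 37/10, smallest 74/6975
κ = σ_max/σ_min = (37/10)/(74/6975) = 348.7500
κ_2(A)·‖δb‖/‖b‖ = 4.4712
solve Ax = b  →  x = [-56.9865 75.0811]
2-norm of b is 2.2361; of x, 94.2583
Δx = A⁻¹·δb where δb = 1/78·2.2361·d; ‖Δx‖ = 2.7021
dividing the unrounded norms, ‖Δx‖/‖x‖ = 0.0287
tightness: 0.0287 against a bound of 4.4712 (unrounded ratio ≈ 0.0064)


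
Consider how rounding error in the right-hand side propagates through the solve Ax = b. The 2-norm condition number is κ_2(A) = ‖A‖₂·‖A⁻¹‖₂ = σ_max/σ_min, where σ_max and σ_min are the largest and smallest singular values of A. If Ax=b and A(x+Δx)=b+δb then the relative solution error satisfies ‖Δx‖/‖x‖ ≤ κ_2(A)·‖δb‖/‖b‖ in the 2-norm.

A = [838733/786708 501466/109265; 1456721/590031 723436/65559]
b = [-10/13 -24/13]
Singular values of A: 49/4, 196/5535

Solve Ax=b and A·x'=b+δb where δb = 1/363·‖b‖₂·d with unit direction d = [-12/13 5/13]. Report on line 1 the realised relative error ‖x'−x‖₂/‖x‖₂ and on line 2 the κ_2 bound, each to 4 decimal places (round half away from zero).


0.9530
0.9530

largest singular value 49/4, smallest 196/5535
κ_2(A) = (49/4) / (196/5535) = 345.9375
worst-case relative error ≤ 345.9375 × 1/363 = 0.9530
solve Ax = b  →  x = [-0.0358 -0.1593]
2-norm of b is 2.0000; of x, 0.1633
re-solving with b+δb shifts x by Δx of norm 0.1556
relative error = 0.9530
tightness: 0.9530 against a bound of 0.9530; the bound is attained (ratio 1)


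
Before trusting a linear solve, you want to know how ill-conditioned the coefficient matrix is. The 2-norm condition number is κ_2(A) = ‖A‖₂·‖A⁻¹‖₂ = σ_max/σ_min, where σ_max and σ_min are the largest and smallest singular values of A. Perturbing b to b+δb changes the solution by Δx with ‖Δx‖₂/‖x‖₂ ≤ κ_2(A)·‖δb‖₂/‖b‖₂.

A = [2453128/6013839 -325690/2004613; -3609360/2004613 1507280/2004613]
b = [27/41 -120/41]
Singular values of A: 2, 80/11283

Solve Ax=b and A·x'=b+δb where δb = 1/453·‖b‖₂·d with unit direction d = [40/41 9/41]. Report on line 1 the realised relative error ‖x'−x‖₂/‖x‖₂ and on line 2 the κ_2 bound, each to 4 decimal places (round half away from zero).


σ_max = 2, σ_min = 80/11283
κ = σ_max/σ_min = 2/(80/11283) = 282.0750
perturbation bound = 282.0750·1/453 = 0.6227
solve Ax = b  →  x = [1.3846 -0.5769]
‖b‖ = 3.0000, ‖x‖ = 1.5000
Δx = A⁻¹·δb where δb = 1/453·3.0000·d; ‖Δx‖ = 0.9340
realised ‖Δx‖/‖x‖ = 0.6227
realised/bound = 1 exactly: the bound is attained for this b and d

0.6227
0.6227


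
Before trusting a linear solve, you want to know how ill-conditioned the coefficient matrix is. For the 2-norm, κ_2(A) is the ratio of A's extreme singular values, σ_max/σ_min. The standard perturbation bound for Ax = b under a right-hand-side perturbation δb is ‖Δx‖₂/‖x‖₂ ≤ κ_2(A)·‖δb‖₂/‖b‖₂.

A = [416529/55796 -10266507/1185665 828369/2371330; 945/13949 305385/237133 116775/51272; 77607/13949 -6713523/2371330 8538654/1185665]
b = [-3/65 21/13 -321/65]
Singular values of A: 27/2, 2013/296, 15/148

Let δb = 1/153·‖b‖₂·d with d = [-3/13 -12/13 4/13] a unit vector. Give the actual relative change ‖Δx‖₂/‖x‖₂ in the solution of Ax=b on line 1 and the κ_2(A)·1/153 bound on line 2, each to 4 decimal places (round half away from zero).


0.0113
0.8706

σ_max = 27/2, σ_min = 15/148
κ = σ_max/σ_min = (27/2)/(15/148) = 133.2000
κ_2(A)·‖δb‖/‖b‖ = 0.8706
solve Ax = b  →  x = [21.2812 17.9466 -10.0715]
2-norm of b is 5.1962; of x, 29.6041
δb = ε·‖b‖·d = [-0.0078 -0.0313 0.0104]; solving A·Δx = δb gives ‖Δx‖ = 0.3351
dividing the unrounded norms, ‖Δx‖/‖x‖ = 0.0113
so the bound overstates the realised error by a factor of ≈ 76.9138 (computed from the unrounded values)


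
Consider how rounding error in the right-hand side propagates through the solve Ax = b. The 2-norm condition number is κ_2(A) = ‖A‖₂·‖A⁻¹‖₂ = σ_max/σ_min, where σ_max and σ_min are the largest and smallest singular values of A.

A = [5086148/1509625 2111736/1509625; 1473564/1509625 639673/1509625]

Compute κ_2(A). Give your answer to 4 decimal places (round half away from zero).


AᵀA = [44864467744/3646348225 747724860/145853929; 747724860/145853929 7789776769/3646348225]; tr = 311563577/21576025, det = 2085136/539400625
λ_max, λ_min = (311563577/21576025 ± √155303462850561/744839767681)/2 = 361/25, 5776/21576025
so κ_2 = √((361/25) / (5776/21576025)) = 232.2500

232.2500


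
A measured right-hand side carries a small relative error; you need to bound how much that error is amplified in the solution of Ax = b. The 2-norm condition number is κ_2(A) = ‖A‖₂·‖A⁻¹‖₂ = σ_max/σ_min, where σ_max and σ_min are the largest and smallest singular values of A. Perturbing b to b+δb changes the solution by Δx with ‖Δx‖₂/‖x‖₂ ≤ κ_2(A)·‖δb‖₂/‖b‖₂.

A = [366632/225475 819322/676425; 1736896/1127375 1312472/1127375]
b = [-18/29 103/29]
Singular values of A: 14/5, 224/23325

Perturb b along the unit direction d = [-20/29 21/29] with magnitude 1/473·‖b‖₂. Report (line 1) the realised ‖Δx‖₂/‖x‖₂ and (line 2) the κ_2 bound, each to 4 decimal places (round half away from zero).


from the listed singular values, σ₁ = 14/5, σ_n = 224/23325
condition number: (14/5) ÷ (224/23325) = 291.5625
perturbation bound = 291.5625·1/473 = 0.6164
solve Ax = b  →  x = [-186.8616 250.3393]
2-norm of b is 3.6056; of x, 312.3892
δb = ε·‖b‖·d = [-0.0053 0.0055]; solving A·Δx = δb gives ‖Δx‖ = 0.7938
relative error = 0.0025
tightness: 0.0025 against a bound of 0.6164 (unrounded ratio ≈ 0.0041)

0.0025
0.6164


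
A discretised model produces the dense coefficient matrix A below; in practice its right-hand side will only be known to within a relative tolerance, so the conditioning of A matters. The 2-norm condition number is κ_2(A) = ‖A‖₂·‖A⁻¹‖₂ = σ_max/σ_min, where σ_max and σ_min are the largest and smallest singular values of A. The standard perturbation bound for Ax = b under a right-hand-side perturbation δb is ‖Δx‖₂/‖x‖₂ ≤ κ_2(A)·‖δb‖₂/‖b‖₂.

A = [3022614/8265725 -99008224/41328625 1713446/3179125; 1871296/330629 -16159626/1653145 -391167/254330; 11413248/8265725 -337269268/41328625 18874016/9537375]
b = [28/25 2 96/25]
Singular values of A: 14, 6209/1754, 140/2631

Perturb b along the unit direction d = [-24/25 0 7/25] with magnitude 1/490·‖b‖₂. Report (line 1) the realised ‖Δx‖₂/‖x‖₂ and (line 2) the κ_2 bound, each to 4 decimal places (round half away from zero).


0.2709
0.5369

σ_max = 14, σ_min = 140/2631
condition number: 14 ÷ (140/2631) = 263.1000
κ_2(A)·‖δb‖/‖b‖ = 0.5369
solve Ax = b  →  x = [-0.2498 -0.4136 0.4091]
‖b‖₂ = 4.4721 and ‖x‖₂ = 0.6331
δb = ε·‖b‖·d = [-0.0088 0.0000 0.0026]; solving A·Δx = δb gives ‖Δx‖ = 0.1715
realised ‖Δx‖/‖x‖ = 0.2709
so the bound overstates the realised error by a factor of ≈ 1.9820 (computed from the unrounded values)


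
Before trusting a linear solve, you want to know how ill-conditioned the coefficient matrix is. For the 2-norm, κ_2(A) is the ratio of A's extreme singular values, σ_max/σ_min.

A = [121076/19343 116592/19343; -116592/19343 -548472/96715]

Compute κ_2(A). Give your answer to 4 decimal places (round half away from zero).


AᵀA = [33594640/444889 159964224/2224445; 159964224/2224445 761788224/11122225]; tr = 1904464/13225, det = 9216/13225
eigenvalues of AᵀA: λ = (tr ± √(tr²−4·det))/2 = 144, 64/13225
σ_max=√144=12, σ_min=√(64/13225)=(8/115) → κ = 172.5000

172.5000


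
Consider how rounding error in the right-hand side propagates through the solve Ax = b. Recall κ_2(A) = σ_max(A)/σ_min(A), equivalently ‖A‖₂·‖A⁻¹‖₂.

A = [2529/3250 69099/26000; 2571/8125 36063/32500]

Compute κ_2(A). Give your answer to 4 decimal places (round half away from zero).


400.0000

form AᵀA = [1102581/1562500 30239811/12500000; 30239811/12500000 829440441/100000000] with trace 1440009/160000 and determinant 81/160000
solving λ² − 1440009/160000·λ + 81/160000 = 0 gives λ = 9, 9/160000
σ_max=√9=3, σ_min=√(9/160000)=(3/400) → κ = 400.0000


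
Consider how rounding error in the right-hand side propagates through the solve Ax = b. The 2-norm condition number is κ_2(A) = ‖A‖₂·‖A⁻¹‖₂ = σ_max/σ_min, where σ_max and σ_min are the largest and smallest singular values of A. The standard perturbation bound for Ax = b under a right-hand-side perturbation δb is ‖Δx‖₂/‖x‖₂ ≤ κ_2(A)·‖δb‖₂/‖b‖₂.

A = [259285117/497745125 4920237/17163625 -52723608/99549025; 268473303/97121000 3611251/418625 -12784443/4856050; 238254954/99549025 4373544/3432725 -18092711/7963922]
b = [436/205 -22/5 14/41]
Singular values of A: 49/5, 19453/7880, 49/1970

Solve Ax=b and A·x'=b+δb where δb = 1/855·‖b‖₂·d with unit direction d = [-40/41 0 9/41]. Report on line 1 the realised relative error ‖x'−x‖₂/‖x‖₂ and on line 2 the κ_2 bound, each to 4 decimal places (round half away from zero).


largest singular value 49/5, smallest 49/1970
κ_2(A) = (49/5) / (49/1970) = 394.0000
bound on ‖Δx‖/‖x‖: κ·ε = 394.0000·1/855 = 0.4608
solve Ax = b  →  x = [-55.0753 -0.7414 -58.5871]
‖b‖₂ = 4.8990 and ‖x‖₂ = 80.4133
δb = ε·‖b‖·d = [-0.0056 0.0000 0.0013]; solving A·Δx = δb gives ‖Δx‖ = 0.2304
realised ‖Δx‖/‖x‖ = 0.0029
tightness: 0.0029 against a bound of 0.4608 (unrounded ratio ≈ 0.0062)

0.0029
0.4608


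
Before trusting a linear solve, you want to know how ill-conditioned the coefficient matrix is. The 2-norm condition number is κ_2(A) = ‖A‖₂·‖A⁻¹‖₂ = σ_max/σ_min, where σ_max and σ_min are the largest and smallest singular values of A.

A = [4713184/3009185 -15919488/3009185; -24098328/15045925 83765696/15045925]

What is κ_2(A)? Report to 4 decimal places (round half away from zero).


AᵀA = [1350870389824/269179380625 -4630677907968/269179380625; -4630677907968/269179380625 15876865970176/269179380625]; tr = 27564378176/430687009, det = 26214400/430687009
λ_max, λ_min = (27564378176/430687009 ± √759749783423430168576/185491299721366081)/2 = 64, 409600/430687009
σ_max=√64=8, σ_min=√(409600/430687009)=(640/20753) → κ = 259.4125

259.4125


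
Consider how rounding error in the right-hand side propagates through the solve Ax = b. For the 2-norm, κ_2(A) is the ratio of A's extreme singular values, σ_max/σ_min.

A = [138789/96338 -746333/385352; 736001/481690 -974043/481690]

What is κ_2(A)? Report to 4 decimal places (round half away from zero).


265.7600

form AᵀA = [608357393/137946050 -6488890317/1103568400; -6488890317/1103568400 34608180649/4414273600] with trace 2163024689/176570944 and determinant 1500625/706283776
λ_max, λ_min = (2163024689/176570944 ± √4678410838450706721/31177298265051136)/2 = 49/4, 30625/176570944
so κ_2 = √((49/4) / (30625/176570944)) = 265.7600


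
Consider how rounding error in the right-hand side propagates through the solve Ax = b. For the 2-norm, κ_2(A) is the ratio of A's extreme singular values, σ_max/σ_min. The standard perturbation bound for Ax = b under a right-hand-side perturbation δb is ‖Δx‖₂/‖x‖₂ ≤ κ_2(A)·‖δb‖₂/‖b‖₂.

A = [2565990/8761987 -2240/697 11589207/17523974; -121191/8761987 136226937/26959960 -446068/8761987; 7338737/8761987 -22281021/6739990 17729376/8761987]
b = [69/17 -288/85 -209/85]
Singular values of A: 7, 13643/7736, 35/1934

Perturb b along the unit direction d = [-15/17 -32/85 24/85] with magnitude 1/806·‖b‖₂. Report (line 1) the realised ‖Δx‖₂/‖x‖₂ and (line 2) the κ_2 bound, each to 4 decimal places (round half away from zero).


0.0024
0.4799

σ_max = 7, σ_min = 35/1934
κ = σ_max/σ_min = 7/(35/1934) = 386.8000
bound on ‖Δx‖/‖x‖: κ·ε = 386.8000·1/806 = 0.4799
solve Ax = b  →  x = [152.2049 -0.9160 -65.7140]
2-norm of b is 5.8310; of x, 165.7875
re-solving with b+δb shifts x by Δx of norm 0.3998
dividing the unrounded norms, ‖Δx‖/‖x‖ = 0.0024
so the bound overstates the realised error by a factor of ≈ 199.0262 (computed from the unrounded values)


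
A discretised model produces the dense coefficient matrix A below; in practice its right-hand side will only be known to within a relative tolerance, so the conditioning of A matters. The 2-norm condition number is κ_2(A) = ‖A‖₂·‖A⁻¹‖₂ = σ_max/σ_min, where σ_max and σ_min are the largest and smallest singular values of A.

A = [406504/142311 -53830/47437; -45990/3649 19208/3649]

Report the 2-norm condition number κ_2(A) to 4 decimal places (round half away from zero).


AᵀA = [2012065636/12047841 -279448960/4015947; -279448960/4015947 38816036/1338649]; tr = 13972840/71289, det = 38416/71289
λ_max, λ_min = (13972840/71289 ± √195229303112704/5082121521)/2 = 196, 196/71289
so κ_2 = √(196 / (196/71289)) = 267.0000

267.0000


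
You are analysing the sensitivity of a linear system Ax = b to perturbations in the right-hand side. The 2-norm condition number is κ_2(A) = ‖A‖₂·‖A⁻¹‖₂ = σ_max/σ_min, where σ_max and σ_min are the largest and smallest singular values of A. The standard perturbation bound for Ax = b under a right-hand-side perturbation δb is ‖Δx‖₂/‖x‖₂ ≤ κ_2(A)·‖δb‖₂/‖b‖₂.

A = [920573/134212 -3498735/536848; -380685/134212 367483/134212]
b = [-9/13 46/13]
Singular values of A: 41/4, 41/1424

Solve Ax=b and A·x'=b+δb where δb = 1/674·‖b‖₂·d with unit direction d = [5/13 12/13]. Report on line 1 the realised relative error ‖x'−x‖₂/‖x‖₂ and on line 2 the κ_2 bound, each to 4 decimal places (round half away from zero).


0.0018
0.5282

σ_max = 41/4, σ_min = 41/1424
condition number: (41/4) ÷ (41/1424) = 356.0000
bound on ‖Δx‖/‖x‖: κ·ε = 356.0000·1/674 = 0.5282
solve Ax = b  →  x = [71.7174 75.5862]
‖b‖ = 3.6056, ‖x‖ = 104.1953
re-solving with b+δb shifts x by Δx of norm 0.1858
relative error = 0.0018
so the bound overstates the realised error by a factor of ≈ 296.2104 (computed from the unrounded values)


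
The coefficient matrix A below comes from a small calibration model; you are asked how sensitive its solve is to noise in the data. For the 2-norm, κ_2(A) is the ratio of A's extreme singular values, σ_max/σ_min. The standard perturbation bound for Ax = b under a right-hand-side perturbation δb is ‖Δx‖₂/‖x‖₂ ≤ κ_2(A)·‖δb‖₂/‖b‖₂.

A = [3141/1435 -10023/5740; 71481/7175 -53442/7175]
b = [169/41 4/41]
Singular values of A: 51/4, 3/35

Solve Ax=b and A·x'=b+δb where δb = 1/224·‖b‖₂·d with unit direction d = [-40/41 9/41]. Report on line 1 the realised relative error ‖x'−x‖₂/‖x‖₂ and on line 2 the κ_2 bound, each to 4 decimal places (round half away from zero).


σ_max = 51/4, σ_min = 3/35
κ = σ_max/σ_min = (51/4)/(3/35) = 148.7500
perturbation bound = 148.7500·1/224 = 0.6641
solve Ax = b  →  x = [-27.9373 -37.3804]
‖b‖ = 4.1231, ‖x‖ = 46.6667
Δx = A⁻¹·δb where δb = 1/224·4.1231·d; ‖Δx‖ = 0.2147
realised ‖Δx‖/‖x‖ = 0.0046
realised/bound (from unrounded values) ≈ 0.0069

0.0046
0.6641
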